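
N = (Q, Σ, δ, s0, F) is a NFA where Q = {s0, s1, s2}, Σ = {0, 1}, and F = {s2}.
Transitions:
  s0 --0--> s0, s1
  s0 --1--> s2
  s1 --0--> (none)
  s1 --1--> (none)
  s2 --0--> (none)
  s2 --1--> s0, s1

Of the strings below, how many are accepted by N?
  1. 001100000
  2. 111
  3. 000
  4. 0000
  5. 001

2

001100000: rejected
111: accepted
000: rejected
0000: rejected
001: accepted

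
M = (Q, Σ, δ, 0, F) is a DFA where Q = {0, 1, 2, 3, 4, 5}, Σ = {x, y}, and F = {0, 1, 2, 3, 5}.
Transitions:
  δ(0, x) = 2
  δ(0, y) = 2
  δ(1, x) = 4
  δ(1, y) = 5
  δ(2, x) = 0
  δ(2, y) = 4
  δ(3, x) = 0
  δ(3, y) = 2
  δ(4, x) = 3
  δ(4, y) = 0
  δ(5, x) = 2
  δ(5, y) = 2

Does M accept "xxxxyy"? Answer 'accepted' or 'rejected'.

rejected

0 --x--> 2
2 --x--> 0
0 --x--> 2
2 --x--> 0
0 --y--> 2
2 --y--> 4
End in state 4, which is not an accepting state.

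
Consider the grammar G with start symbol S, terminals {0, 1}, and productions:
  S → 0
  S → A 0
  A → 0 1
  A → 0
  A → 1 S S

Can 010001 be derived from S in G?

no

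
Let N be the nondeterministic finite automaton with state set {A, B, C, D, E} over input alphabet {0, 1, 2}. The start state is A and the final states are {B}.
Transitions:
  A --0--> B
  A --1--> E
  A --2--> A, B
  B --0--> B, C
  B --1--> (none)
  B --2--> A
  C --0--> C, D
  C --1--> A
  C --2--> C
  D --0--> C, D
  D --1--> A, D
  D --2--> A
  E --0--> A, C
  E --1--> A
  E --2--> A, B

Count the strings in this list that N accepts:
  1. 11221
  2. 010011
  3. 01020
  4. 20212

1

11221: rejected
010011: rejected
01020: rejected
20212: accepted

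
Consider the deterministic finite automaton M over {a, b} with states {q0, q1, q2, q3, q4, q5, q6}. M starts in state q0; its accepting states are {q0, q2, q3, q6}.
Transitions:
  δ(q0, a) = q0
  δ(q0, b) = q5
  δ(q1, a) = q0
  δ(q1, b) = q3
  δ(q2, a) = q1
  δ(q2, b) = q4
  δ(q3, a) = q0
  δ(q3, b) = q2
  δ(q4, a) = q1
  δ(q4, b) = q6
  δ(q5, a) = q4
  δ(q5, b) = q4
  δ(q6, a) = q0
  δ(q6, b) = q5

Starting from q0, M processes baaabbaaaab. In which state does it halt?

q5

q0 --b--> q5
q5 --a--> q4
q4 --a--> q1
q1 --a--> q0
q0 --b--> q5
q5 --b--> q4
q4 --a--> q1
q1 --a--> q0
q0 --a--> q0
q0 --a--> q0
q0 --b--> q5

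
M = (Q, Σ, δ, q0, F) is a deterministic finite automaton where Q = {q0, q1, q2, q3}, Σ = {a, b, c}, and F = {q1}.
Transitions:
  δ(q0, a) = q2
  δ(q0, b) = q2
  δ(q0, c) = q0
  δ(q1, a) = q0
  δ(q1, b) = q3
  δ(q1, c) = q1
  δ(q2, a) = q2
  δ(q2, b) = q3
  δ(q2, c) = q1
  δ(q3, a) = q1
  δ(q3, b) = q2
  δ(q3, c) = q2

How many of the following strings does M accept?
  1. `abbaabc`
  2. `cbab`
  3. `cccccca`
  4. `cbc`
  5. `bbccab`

1

`abbaabc`: rejected
`cbab`: rejected
`cccccca`: rejected
`cbc`: accepted
`bbccab`: rejected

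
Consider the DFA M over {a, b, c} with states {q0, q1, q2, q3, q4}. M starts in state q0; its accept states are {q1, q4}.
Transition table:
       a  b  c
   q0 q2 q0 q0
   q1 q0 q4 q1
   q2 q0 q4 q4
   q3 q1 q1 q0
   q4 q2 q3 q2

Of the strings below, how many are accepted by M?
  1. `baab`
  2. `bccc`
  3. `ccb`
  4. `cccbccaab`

`baab`: rejected
`bccc`: rejected
`ccb`: rejected
`cccbccaab`: rejected

0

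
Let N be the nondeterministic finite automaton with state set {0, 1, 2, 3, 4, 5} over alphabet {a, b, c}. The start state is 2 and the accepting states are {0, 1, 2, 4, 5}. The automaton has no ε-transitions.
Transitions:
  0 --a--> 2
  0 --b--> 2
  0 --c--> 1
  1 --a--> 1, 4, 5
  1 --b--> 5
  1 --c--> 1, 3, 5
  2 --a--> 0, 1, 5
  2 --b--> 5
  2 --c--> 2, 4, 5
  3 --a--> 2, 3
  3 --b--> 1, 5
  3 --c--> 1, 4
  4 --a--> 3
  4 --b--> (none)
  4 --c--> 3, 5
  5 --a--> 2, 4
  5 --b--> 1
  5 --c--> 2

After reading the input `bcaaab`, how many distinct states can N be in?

3

Start: {2}
read b: {5}
read c: {2}
read a: {0, 1, 5}
read a: {1, 2, 4, 5}
read a: {0, 1, 2, 3, 4, 5}
read b: {1, 2, 5}
Final reachable set {1, 2, 5} has 3 states.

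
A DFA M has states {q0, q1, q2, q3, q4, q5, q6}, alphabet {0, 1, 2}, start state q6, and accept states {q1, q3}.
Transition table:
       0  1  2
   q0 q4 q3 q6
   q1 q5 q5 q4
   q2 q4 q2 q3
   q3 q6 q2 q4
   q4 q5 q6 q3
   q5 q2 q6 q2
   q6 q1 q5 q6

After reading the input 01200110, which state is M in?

q6 --0--> q1
q1 --1--> q5
q5 --2--> q2
q2 --0--> q4
q4 --0--> q5
q5 --1--> q6
q6 --1--> q5
q5 --0--> q2

q2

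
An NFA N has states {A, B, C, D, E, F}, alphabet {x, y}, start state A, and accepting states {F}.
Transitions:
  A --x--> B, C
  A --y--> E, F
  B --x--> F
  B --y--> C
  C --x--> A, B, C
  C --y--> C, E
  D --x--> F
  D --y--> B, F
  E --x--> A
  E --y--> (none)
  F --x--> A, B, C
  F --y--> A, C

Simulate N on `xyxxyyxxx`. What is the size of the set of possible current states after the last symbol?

4

Start: {A}
read x: {B, C}
read y: {C, E}
read x: {A, B, C}
read x: {A, B, C, F}
read y: {A, C, E, F}
read y: {A, C, E, F}
read x: {A, B, C}
read x: {A, B, C, F}
read x: {A, B, C, F}
Final reachable set {A, B, C, F} has 4 states.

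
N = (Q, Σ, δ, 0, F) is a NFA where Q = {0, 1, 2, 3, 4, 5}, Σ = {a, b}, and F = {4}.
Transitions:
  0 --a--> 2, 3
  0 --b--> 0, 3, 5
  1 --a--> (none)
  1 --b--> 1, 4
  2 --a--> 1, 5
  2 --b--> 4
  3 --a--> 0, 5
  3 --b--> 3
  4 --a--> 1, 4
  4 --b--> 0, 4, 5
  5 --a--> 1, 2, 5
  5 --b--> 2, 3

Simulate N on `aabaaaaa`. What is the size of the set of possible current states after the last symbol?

6

Start: {0}
read a: {2, 3}
read a: {0, 1, 5}
read b: {0, 1, 2, 3, 4, 5}
read a: {0, 1, 2, 3, 4, 5}
read a: {0, 1, 2, 3, 4, 5}
read a: {0, 1, 2, 3, 4, 5}
read a: {0, 1, 2, 3, 4, 5}
read a: {0, 1, 2, 3, 4, 5}
Final reachable set {0, 1, 2, 3, 4, 5} has 6 states.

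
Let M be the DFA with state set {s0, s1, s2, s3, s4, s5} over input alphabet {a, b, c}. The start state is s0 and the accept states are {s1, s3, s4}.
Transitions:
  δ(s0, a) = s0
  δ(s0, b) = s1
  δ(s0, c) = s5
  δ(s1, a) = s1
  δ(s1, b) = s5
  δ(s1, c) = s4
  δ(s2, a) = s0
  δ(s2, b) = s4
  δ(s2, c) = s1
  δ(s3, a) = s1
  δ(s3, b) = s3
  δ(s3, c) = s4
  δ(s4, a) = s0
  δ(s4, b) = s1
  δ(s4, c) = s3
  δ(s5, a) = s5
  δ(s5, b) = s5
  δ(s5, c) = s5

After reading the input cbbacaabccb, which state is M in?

s0 --c--> s5
s5 --b--> s5
s5 --b--> s5
s5 --a--> s5
s5 --c--> s5
s5 --a--> s5
s5 --a--> s5
s5 --b--> s5
s5 --c--> s5
s5 --c--> s5
s5 --b--> s5

s5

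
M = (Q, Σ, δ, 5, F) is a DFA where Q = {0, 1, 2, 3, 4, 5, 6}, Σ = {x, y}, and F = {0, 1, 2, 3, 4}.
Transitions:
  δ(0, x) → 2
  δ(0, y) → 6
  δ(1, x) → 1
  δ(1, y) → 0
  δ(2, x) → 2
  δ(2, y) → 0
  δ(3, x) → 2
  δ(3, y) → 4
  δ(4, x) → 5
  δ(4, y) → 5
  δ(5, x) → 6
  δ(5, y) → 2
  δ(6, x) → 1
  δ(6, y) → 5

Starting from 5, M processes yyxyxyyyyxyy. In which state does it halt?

6

5 --y--> 2
2 --y--> 0
0 --x--> 2
2 --y--> 0
0 --x--> 2
2 --y--> 0
0 --y--> 6
6 --y--> 5
5 --y--> 2
2 --x--> 2
2 --y--> 0
0 --y--> 6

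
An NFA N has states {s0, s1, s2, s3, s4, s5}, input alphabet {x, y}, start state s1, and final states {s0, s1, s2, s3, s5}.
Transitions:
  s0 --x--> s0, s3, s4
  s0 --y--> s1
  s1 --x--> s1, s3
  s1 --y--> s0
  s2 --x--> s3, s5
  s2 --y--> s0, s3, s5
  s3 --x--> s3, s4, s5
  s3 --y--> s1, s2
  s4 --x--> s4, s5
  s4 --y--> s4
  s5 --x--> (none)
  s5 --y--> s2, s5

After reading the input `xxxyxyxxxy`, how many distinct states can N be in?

Start: {s1}
read x: {s1, s3}
read x: {s1, s3, s4, s5}
read x: {s1, s3, s4, s5}
read y: {s0, s1, s2, s4, s5}
read x: {s0, s1, s3, s4, s5}
read y: {s0, s1, s2, s4, s5}
read x: {s0, s1, s3, s4, s5}
read x: {s0, s1, s3, s4, s5}
read x: {s0, s1, s3, s4, s5}
read y: {s0, s1, s2, s4, s5}
Final reachable set {s0, s1, s2, s4, s5} has 5 states.

5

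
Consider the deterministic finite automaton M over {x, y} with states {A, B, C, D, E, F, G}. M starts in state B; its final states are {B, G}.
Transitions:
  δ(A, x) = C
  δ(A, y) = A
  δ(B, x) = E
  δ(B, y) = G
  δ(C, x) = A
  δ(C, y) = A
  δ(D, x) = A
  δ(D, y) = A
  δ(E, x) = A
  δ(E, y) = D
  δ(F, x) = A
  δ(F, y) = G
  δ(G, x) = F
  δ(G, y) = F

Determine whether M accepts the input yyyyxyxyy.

B --y--> G
G --y--> F
F --y--> G
G --y--> F
F --x--> A
A --y--> A
A --x--> C
C --y--> A
A --y--> A
End in state A, which is not an accepting state.

rejected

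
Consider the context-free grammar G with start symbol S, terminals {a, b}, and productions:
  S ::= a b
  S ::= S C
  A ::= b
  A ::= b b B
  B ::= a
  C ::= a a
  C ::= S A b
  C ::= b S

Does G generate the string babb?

no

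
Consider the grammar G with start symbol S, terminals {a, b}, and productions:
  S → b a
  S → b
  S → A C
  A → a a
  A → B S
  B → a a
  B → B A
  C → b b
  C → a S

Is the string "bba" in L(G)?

no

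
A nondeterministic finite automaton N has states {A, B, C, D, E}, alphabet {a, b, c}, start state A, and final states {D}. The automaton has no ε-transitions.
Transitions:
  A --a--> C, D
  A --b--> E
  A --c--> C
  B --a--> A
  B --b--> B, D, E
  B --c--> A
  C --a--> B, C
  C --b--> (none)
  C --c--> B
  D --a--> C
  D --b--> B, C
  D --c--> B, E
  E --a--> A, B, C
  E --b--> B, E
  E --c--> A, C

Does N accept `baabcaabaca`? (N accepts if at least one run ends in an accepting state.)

Start: {A}
read b: {E}
read a: {A, B, C}
read a: {A, B, C, D}
read b: {B, C, D, E}
read c: {A, B, C, E}
read a: {A, B, C, D}
read a: {A, B, C, D}
read b: {B, C, D, E}
read a: {A, B, C}
read c: {A, B, C}
read a: {A, B, C, D}
Reachable ∩ accepting = {D} — nonempty.

accepted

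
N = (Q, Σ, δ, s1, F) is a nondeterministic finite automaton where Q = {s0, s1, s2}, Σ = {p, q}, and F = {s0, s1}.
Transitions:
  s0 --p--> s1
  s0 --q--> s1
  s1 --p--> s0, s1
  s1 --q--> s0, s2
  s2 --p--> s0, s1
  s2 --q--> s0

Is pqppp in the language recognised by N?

accepted

Start: {s1}
read p: {s0, s1}
read q: {s0, s1, s2}
read p: {s0, s1}
read p: {s0, s1}
read p: {s0, s1}
Reachable ∩ accepting = {s0, s1} — nonempty.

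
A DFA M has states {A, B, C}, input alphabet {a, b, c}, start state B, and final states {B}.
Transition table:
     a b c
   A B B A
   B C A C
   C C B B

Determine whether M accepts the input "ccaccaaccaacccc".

B --c--> C
C --c--> B
B --a--> C
C --c--> B
B --c--> C
C --a--> C
C --a--> C
C --c--> B
B --c--> C
C --a--> C
C --a--> C
C --c--> B
B --c--> C
C --c--> B
B --c--> C
End in state C, which is not an accepting state.

rejected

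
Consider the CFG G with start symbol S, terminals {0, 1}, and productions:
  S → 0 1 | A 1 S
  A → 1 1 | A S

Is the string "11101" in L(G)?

yes

S ⇒ A1S ⇒ 111S ⇒ 11101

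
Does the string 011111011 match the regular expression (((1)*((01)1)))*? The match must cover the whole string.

Split into 2 pieces 011 · 111011; each matches ((1)*((01)1)).

yes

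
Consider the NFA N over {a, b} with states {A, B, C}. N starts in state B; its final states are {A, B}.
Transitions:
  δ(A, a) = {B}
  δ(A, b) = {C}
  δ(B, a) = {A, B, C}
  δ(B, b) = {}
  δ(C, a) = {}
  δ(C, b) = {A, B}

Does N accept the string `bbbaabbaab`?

rejected

Start: {B}
read b: {}
The reachable set is empty and stays empty for the remaining 9 symbols.
Reachable ∩ accepting = {} — empty.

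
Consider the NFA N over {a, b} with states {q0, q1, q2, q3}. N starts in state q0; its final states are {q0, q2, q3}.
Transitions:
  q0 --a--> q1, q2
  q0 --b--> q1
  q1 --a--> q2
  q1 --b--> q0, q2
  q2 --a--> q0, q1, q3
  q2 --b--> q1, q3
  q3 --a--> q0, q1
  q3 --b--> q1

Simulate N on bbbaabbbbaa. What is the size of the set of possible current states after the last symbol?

Start: {q0}
read b: {q1}
read b: {q0, q2}
read b: {q1, q3}
read a: {q0, q1, q2}
read a: {q0, q1, q2, q3}
read b: {q0, q1, q2, q3}
read b: {q0, q1, q2, q3}
read b: {q0, q1, q2, q3}
read b: {q0, q1, q2, q3}
read a: {q0, q1, q2, q3}
read a: {q0, q1, q2, q3}
Final reachable set {q0, q1, q2, q3} has 4 states.

4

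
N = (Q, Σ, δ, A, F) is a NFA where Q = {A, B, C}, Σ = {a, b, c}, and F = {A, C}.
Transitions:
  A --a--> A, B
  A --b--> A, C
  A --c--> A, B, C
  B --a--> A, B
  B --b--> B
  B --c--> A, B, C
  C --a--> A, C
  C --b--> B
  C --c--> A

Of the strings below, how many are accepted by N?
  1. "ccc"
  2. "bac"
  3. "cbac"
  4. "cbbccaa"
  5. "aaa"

5

"ccc": accepted
"bac": accepted
"cbac": accepted
"cbbccaa": accepted
"aaa": accepted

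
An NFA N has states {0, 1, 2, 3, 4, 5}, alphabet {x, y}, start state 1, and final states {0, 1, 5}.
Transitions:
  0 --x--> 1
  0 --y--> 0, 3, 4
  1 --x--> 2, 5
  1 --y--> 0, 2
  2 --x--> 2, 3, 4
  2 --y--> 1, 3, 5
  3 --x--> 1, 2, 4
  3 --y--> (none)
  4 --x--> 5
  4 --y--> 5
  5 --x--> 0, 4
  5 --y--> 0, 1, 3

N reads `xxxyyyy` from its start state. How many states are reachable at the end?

6

Start: {1}
read x: {2, 5}
read x: {0, 2, 3, 4}
read x: {1, 2, 3, 4, 5}
read y: {0, 1, 2, 3, 5}
read y: {0, 1, 2, 3, 4, 5}
read y: {0, 1, 2, 3, 4, 5}
read y: {0, 1, 2, 3, 4, 5}
Final reachable set {0, 1, 2, 3, 4, 5} has 6 states.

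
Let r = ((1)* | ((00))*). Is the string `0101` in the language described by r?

Neither (1)* nor ((00))* matches 0101.

no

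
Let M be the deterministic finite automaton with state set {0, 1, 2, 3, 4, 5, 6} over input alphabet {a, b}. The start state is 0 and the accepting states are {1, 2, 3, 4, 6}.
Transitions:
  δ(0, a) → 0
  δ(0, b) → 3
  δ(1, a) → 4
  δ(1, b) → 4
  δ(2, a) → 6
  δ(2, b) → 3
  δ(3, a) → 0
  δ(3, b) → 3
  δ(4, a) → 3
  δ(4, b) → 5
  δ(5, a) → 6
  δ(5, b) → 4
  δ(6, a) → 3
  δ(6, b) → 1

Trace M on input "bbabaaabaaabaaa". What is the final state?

0 --b--> 3
3 --b--> 3
3 --a--> 0
0 --b--> 3
3 --a--> 0
0 --a--> 0
0 --a--> 0
0 --b--> 3
3 --a--> 0
0 --a--> 0
0 --a--> 0
0 --b--> 3
3 --a--> 0
0 --a--> 0
0 --a--> 0

0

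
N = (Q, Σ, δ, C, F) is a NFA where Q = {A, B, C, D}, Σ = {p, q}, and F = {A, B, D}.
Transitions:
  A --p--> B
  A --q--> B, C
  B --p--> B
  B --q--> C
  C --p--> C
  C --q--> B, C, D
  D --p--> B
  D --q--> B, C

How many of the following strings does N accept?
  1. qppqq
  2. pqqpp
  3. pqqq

3

qppqq: accepted
pqqpp: accepted
pqqq: accepted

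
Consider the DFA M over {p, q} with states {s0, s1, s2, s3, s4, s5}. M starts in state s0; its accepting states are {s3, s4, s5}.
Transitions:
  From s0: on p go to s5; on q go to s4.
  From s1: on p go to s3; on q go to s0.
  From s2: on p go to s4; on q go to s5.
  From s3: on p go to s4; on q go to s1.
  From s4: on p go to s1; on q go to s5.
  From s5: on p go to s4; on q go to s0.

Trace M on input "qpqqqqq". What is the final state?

s4

s0 --q--> s4
s4 --p--> s1
s1 --q--> s0
s0 --q--> s4
s4 --q--> s5
s5 --q--> s0
s0 --q--> s4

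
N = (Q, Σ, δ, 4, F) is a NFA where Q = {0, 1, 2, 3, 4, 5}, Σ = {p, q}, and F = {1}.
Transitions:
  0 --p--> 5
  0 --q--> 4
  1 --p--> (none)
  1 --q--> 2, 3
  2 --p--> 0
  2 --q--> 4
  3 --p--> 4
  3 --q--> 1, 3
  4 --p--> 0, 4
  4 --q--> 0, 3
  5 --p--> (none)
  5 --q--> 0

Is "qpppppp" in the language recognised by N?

rejected

Start: {4}
read q: {0, 3}
read p: {4, 5}
read p: {0, 4}
read p: {0, 4, 5}
read p: {0, 4, 5}
read p: {0, 4, 5}
read p: {0, 4, 5}
Reachable ∩ accepting = {} — empty.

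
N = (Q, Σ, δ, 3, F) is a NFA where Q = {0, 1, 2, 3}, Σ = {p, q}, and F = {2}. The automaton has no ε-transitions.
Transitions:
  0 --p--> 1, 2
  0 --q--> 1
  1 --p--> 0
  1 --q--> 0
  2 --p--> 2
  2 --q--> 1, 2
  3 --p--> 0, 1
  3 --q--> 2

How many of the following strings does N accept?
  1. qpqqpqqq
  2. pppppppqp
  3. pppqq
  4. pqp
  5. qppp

qpqqpqqq: accepted
pppppppqp: accepted
pppqq: accepted
pqp: accepted
qppp: accepted

5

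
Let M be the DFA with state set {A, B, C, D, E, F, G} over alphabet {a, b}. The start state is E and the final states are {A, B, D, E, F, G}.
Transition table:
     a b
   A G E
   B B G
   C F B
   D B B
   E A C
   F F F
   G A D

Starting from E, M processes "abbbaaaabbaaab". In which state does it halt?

E --a--> A
A --b--> E
E --b--> C
C --b--> B
B --a--> B
B --a--> B
B --a--> B
B --a--> B
B --b--> G
G --b--> D
D --a--> B
B --a--> B
B --a--> B
B --b--> G

G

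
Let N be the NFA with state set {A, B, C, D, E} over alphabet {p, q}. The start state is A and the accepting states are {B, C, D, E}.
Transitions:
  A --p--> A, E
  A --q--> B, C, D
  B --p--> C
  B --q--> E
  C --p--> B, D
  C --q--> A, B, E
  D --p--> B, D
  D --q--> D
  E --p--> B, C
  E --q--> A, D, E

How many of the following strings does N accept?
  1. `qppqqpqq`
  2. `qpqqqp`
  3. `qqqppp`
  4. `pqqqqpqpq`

`qppqqpqq`: accepted
`qpqqqp`: accepted
`qqqppp`: accepted
`pqqqqpqpq`: accepted

4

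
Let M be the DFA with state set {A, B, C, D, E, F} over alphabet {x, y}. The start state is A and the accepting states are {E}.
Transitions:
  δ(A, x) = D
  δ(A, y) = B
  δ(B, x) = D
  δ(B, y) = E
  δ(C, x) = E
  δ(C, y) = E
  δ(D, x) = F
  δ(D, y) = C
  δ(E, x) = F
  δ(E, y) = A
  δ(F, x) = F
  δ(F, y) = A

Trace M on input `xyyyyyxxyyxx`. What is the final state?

A --x--> D
D --y--> C
C --y--> E
E --y--> A
A --y--> B
B --y--> E
E --x--> F
F --x--> F
F --y--> A
A --y--> B
B --x--> D
D --x--> F

F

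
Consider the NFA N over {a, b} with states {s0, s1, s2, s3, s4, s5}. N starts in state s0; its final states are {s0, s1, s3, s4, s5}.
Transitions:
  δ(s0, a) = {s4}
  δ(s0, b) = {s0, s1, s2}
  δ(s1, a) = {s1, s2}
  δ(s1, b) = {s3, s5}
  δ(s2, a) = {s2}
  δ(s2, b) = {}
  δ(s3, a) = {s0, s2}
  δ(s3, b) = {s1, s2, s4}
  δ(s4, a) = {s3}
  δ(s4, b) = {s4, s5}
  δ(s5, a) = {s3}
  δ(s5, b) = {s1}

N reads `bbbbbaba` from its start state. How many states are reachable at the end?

Start: {s0}
read b: {s0, s1, s2}
read b: {s0, s1, s2, s3, s5}
read b: {s0, s1, s2, s3, s4, s5}
read b: {s0, s1, s2, s3, s4, s5}
read b: {s0, s1, s2, s3, s4, s5}
read a: {s0, s1, s2, s3, s4}
read b: {s0, s1, s2, s3, s4, s5}
read a: {s0, s1, s2, s3, s4}
Final reachable set {s0, s1, s2, s3, s4} has 5 states.

5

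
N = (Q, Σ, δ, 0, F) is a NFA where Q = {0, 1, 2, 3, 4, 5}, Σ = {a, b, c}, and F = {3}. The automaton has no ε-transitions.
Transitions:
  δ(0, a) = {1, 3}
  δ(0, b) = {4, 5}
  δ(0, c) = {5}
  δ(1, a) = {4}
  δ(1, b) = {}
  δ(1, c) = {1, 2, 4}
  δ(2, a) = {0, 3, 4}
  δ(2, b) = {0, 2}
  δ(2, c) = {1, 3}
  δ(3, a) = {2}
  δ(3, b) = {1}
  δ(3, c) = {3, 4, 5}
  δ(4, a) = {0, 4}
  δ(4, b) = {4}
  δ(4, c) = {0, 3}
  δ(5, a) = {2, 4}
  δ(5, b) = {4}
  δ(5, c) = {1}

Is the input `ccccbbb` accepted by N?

rejected

Start: {0}
read c: {5}
read c: {1}
read c: {1, 2, 4}
read c: {0, 1, 2, 3, 4}
read b: {0, 1, 2, 4, 5}
read b: {0, 2, 4, 5}
read b: {0, 2, 4, 5}
Reachable ∩ accepting = {} — empty.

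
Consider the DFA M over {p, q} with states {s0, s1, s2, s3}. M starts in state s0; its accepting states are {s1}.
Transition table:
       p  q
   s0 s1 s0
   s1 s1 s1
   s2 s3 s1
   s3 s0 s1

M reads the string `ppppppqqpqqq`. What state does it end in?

s0 --p--> s1
s1 --p--> s1
s1 --p--> s1
s1 --p--> s1
s1 --p--> s1
s1 --p--> s1
s1 --q--> s1
s1 --q--> s1
s1 --p--> s1
s1 --q--> s1
s1 --q--> s1
s1 --q--> s1

s1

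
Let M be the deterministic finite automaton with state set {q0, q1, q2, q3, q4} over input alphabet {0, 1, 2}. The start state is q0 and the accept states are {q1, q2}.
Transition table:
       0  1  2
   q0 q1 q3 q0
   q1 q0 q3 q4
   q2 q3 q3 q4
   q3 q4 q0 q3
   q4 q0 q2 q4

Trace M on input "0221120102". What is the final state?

q0 --0--> q1
q1 --2--> q4
q4 --2--> q4
q4 --1--> q2
q2 --1--> q3
q3 --2--> q3
q3 --0--> q4
q4 --1--> q2
q2 --0--> q3
q3 --2--> q3

q3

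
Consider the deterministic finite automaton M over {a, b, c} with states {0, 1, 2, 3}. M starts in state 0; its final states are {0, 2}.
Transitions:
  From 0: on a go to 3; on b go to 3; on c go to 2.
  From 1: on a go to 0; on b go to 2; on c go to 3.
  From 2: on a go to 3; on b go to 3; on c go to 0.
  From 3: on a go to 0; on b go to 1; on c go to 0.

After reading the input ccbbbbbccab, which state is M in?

0 --c--> 2
2 --c--> 0
0 --b--> 3
3 --b--> 1
1 --b--> 2
2 --b--> 3
3 --b--> 1
1 --c--> 3
3 --c--> 0
0 --a--> 3
3 --b--> 1

1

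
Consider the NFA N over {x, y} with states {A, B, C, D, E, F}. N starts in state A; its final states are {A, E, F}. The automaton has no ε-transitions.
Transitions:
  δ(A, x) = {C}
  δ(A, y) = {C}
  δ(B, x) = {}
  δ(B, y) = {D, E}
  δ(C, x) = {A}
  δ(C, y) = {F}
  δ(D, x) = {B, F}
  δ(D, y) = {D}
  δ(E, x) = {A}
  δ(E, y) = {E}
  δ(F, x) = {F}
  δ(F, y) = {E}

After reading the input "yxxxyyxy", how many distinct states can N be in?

Start: {A}
read y: {C}
read x: {A}
read x: {C}
read x: {A}
read y: {C}
read y: {F}
read x: {F}
read y: {E}
Final reachable set {E} has 1 state.

1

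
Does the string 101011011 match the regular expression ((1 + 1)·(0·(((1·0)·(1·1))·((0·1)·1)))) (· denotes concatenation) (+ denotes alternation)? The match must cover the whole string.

yes

Split as 1·01011011: (1+1) matches 1 and (0·(((1·0)·(1·1))·((0·1)·1))) matches 01011011.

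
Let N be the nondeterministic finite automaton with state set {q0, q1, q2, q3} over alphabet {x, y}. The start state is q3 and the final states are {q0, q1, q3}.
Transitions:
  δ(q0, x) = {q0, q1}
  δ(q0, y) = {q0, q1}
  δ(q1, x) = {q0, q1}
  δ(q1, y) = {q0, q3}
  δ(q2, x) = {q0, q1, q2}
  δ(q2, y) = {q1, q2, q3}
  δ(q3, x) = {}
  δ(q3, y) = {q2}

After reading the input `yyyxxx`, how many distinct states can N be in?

3

Start: {q3}
read y: {q2}
read y: {q1, q2, q3}
read y: {q0, q1, q2, q3}
read x: {q0, q1, q2}
read x: {q0, q1, q2}
read x: {q0, q1, q2}
Final reachable set {q0, q1, q2} has 3 states.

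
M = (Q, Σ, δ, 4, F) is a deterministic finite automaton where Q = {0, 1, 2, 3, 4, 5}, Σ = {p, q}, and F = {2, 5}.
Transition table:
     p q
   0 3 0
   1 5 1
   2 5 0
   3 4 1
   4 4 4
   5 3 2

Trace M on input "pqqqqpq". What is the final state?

4

4 --p--> 4
4 --q--> 4
4 --q--> 4
4 --q--> 4
4 --q--> 4
4 --p--> 4
4 --q--> 4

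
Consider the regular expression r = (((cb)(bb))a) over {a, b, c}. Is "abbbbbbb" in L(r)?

no

No split of abbbbbbb into u·v has ((cb)(bb)) matching u and a matching v.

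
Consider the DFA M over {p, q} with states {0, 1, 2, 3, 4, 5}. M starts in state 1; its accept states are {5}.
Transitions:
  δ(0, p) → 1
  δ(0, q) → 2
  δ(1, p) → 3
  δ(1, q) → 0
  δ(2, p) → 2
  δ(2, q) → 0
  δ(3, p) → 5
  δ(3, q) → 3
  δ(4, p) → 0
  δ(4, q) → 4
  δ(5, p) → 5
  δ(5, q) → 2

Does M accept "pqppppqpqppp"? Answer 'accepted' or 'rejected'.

accepted

1 --p--> 3
3 --q--> 3
3 --p--> 5
5 --p--> 5
5 --p--> 5
5 --p--> 5
5 --q--> 2
2 --p--> 2
2 --q--> 0
0 --p--> 1
1 --p--> 3
3 --p--> 5
End in state 5, which is an accepting state.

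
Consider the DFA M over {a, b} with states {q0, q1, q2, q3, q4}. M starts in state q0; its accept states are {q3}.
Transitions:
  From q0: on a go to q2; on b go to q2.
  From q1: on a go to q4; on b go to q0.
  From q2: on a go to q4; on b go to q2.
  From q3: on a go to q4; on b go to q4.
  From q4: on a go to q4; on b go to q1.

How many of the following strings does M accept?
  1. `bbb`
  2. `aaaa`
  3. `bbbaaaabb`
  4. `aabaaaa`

`bbb`: rejected
`aaaa`: rejected
`bbbaaaabb`: rejected
`aabaaaa`: rejected

0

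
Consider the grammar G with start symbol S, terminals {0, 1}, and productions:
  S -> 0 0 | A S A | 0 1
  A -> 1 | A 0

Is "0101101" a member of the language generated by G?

no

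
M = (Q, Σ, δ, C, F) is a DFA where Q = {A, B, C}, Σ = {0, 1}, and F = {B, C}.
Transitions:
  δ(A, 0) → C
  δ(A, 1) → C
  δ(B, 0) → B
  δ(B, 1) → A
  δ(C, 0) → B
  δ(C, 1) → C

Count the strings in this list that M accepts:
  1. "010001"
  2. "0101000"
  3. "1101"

1

"010001": rejected
"0101000": accepted
"1101": rejected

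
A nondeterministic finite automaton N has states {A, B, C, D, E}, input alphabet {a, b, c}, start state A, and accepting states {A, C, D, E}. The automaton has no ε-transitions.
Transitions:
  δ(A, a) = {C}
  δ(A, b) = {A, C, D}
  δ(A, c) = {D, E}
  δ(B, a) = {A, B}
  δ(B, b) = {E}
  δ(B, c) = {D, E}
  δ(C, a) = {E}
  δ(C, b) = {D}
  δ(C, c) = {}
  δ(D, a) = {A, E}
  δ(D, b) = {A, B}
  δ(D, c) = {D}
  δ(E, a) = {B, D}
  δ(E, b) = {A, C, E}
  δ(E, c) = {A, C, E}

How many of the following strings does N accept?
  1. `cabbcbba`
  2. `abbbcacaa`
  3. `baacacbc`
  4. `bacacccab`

`cabbcbba`: accepted
`abbbcacaa`: accepted
`baacacbc`: accepted
`bacacccab`: accepted

4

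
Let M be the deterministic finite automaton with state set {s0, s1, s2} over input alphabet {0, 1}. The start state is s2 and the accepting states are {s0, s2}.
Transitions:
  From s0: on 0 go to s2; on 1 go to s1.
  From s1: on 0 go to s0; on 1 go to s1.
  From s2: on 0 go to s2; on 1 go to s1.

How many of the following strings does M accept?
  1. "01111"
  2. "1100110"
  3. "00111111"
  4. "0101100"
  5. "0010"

3

"01111": rejected
"1100110": accepted
"00111111": rejected
"0101100": accepted
"0010": accepted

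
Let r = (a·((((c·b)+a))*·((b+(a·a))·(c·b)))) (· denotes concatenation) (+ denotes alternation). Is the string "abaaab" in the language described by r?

no

No split of abaaab into u·v has a matching u and ((((c·b)+a))*·((b+(a·a))·(c·b))) matching v.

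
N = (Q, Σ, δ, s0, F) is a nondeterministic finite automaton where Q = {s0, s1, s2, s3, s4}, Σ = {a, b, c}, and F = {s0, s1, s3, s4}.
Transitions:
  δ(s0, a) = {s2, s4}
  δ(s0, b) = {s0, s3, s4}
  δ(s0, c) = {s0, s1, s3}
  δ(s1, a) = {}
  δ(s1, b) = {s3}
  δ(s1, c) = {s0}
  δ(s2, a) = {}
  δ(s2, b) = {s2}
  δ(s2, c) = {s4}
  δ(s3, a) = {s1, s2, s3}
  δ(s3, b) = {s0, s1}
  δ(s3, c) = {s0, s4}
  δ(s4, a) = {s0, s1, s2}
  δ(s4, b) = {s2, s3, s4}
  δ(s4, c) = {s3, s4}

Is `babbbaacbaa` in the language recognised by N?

accepted

Start: {s0}
read b: {s0, s3, s4}
read a: {s0, s1, s2, s3, s4}
read b: {s0, s1, s2, s3, s4}
read b: {s0, s1, s2, s3, s4}
read b: {s0, s1, s2, s3, s4}
read a: {s0, s1, s2, s3, s4}
read a: {s0, s1, s2, s3, s4}
read c: {s0, s1, s3, s4}
read b: {s0, s1, s2, s3, s4}
read a: {s0, s1, s2, s3, s4}
read a: {s0, s1, s2, s3, s4}
Reachable ∩ accepting = {s0, s1, s3, s4} — nonempty.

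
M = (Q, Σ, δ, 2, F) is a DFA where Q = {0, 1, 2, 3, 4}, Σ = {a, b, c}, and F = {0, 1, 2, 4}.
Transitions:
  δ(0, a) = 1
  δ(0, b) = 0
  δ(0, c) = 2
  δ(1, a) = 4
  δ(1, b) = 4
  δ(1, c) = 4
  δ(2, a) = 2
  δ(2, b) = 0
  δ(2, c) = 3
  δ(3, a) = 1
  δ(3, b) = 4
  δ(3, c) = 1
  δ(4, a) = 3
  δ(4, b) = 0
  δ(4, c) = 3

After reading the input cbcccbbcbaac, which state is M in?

2 --c--> 3
3 --b--> 4
4 --c--> 3
3 --c--> 1
1 --c--> 4
4 --b--> 0
0 --b--> 0
0 --c--> 2
2 --b--> 0
0 --a--> 1
1 --a--> 4
4 --c--> 3

3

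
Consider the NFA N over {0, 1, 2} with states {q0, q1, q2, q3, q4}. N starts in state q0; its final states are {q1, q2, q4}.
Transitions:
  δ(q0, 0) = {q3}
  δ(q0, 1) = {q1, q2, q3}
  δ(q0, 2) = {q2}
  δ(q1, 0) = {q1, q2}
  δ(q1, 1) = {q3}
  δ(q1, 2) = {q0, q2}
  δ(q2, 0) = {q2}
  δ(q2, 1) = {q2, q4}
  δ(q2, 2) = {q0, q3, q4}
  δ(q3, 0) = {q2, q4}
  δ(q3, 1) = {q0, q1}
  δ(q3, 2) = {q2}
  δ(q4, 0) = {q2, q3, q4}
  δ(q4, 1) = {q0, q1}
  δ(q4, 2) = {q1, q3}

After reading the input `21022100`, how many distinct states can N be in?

Start: {q0}
read 2: {q2}
read 1: {q2, q4}
read 0: {q2, q3, q4}
read 2: {q0, q1, q2, q3, q4}
read 2: {q0, q1, q2, q3, q4}
read 1: {q0, q1, q2, q3, q4}
read 0: {q1, q2, q3, q4}
read 0: {q1, q2, q3, q4}
Final reachable set {q1, q2, q3, q4} has 4 states.

4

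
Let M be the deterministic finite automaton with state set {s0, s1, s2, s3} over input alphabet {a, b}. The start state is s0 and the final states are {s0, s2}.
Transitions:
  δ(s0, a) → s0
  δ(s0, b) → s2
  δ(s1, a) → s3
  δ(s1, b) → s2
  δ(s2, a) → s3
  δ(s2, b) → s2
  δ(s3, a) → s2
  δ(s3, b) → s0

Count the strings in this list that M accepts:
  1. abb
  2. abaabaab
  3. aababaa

3

abb: accepted
abaabaab: accepted
aababaa: accepted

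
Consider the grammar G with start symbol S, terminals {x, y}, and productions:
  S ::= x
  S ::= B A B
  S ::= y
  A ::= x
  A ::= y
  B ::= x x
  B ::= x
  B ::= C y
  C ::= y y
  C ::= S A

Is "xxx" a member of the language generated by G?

yes

S ⇒ BAB ⇒ xAB ⇒ xxB ⇒ xxx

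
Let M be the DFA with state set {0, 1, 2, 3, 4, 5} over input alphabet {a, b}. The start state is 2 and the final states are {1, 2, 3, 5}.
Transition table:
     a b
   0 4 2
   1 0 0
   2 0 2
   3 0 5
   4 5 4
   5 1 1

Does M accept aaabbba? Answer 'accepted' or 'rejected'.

rejected

2 --a--> 0
0 --a--> 4
4 --a--> 5
5 --b--> 1
1 --b--> 0
0 --b--> 2
2 --a--> 0
End in state 0, which is not an accepting state.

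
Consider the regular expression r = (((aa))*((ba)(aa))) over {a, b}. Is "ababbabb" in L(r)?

no

No split of ababbabb into u·v has ((aa))* matching u and ((ba)(aa)) matching v.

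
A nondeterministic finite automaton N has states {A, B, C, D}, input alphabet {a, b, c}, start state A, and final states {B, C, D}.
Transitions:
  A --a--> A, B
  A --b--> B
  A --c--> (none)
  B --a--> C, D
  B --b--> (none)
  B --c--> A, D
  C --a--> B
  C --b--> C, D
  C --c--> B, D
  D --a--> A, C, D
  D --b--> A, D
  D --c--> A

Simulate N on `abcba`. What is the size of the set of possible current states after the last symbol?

Start: {A}
read a: {A, B}
read b: {B}
read c: {A, D}
read b: {A, B, D}
read a: {A, B, C, D}
Final reachable set {A, B, C, D} has 4 states.

4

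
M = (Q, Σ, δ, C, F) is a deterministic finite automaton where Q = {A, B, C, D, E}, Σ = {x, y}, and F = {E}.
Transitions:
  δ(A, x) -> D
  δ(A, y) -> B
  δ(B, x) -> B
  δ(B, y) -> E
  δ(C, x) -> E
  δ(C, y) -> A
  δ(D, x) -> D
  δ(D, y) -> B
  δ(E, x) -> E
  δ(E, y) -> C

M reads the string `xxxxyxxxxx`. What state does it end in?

C --x--> E
E --x--> E
E --x--> E
E --x--> E
E --y--> C
C --x--> E
E --x--> E
E --x--> E
E --x--> E
E --x--> E

E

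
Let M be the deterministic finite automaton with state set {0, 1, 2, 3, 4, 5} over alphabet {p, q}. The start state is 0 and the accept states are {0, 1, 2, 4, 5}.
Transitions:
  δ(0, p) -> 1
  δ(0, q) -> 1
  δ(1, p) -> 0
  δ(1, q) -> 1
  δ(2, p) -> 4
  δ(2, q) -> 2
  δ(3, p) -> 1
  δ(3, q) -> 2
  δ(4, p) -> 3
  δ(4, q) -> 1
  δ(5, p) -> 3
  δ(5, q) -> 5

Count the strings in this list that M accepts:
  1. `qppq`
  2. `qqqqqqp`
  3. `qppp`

3

`qppq`: accepted
`qqqqqqp`: accepted
`qppp`: accepted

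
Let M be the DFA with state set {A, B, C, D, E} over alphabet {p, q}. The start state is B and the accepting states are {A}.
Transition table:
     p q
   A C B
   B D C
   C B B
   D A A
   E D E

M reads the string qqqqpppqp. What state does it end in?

D

B --q--> C
C --q--> B
B --q--> C
C --q--> B
B --p--> D
D --p--> A
A --p--> C
C --q--> B
B --p--> D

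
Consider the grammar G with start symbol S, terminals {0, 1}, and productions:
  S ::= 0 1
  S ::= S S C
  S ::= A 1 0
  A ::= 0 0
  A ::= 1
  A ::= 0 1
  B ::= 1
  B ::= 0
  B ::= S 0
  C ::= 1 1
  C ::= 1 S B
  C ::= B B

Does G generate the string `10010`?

no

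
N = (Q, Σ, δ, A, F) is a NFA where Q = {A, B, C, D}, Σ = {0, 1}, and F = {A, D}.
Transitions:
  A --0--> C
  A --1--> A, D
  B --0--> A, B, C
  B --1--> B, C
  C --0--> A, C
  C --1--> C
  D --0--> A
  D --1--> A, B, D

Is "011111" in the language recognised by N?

rejected

Start: {A}
read 0: {C}
read 1: {C}
read 1: {C}
read 1: {C}
read 1: {C}
read 1: {C}
Reachable ∩ accepting = {} — empty.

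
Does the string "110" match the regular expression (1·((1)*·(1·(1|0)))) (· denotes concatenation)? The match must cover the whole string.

Split as 1·10: 1 matches 1 and ((1)*·(1·(1|0))) matches 10.

yes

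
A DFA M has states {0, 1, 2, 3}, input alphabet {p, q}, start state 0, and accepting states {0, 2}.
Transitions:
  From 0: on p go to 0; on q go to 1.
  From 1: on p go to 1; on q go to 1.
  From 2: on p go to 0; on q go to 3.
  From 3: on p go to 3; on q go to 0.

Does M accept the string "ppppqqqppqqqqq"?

rejected

0 --p--> 0
0 --p--> 0
0 --p--> 0
0 --p--> 0
0 --q--> 1
1 --q--> 1
1 --q--> 1
1 --p--> 1
1 --p--> 1
1 --q--> 1
1 --q--> 1
1 --q--> 1
1 --q--> 1
1 --q--> 1
End in state 1, which is not an accepting state.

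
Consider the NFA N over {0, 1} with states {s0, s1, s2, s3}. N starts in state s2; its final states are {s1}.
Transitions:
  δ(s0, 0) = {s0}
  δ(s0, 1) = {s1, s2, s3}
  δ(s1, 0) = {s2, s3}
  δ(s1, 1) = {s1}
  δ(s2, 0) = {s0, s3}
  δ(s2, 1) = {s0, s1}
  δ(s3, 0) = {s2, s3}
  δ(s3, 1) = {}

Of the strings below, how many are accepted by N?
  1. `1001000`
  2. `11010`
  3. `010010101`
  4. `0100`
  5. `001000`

1

`1001000`: rejected
`11010`: rejected
`010010101`: accepted
`0100`: rejected
`001000`: rejected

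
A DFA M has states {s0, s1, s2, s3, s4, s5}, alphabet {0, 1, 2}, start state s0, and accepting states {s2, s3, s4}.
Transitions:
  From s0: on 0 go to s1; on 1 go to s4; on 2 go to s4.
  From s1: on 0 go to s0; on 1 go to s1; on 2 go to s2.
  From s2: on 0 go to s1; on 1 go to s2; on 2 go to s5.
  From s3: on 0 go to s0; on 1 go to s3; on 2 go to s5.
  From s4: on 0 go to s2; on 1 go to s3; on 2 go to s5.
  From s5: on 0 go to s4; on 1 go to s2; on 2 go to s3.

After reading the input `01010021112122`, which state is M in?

s0 --0--> s1
s1 --1--> s1
s1 --0--> s0
s0 --1--> s4
s4 --0--> s2
s2 --0--> s1
s1 --2--> s2
s2 --1--> s2
s2 --1--> s2
s2 --1--> s2
s2 --2--> s5
s5 --1--> s2
s2 --2--> s5
s5 --2--> s3

s3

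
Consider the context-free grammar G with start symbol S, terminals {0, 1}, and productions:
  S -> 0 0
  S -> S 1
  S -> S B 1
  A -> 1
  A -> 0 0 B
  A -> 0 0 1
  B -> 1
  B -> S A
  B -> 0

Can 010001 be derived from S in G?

no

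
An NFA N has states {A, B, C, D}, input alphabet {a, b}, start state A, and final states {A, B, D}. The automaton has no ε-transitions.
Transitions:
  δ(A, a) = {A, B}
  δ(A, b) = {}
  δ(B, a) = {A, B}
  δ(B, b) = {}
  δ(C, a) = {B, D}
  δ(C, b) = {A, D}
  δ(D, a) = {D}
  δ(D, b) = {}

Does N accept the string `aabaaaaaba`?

Start: {A}
read a: {A, B}
read a: {A, B}
read b: {}
The reachable set is empty and stays empty for the remaining 7 symbols.
Reachable ∩ accepting = {} — empty.

rejected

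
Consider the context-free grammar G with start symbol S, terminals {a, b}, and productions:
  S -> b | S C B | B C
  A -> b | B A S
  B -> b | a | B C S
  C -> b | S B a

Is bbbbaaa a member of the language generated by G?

S ⇒ SCB ⇒ SCBCB ⇒ bCBCB ⇒ bbBCB ⇒ bbbCB ⇒ bbbSBaB ⇒ bbbbBaB ⇒ bbbbaaB ⇒ bbbbaaa

yes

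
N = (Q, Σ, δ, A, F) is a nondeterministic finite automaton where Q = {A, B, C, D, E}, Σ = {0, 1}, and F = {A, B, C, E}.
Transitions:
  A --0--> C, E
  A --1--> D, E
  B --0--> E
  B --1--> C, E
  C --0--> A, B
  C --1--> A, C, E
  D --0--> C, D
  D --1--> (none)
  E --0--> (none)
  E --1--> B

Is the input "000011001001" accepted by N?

Start: {A}
read 0: {C, E}
read 0: {A, B}
read 0: {C, E}
read 0: {A, B}
read 1: {C, D, E}
read 1: {A, B, C, E}
read 0: {A, B, C, E}
read 0: {A, B, C, E}
read 1: {A, B, C, D, E}
read 0: {A, B, C, D, E}
read 0: {A, B, C, D, E}
read 1: {A, B, C, D, E}
Reachable ∩ accepting = {A, B, C, E} — nonempty.

accepted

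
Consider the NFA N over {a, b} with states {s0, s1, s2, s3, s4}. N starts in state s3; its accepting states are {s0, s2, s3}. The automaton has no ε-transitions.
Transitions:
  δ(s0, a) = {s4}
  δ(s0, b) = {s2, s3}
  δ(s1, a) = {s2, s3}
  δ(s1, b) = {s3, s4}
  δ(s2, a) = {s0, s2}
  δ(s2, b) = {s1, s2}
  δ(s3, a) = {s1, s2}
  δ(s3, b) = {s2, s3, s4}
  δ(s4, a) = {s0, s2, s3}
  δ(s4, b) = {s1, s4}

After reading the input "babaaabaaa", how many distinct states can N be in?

Start: {s3}
read b: {s2, s3, s4}
read a: {s0, s1, s2, s3}
read b: {s1, s2, s3, s4}
read a: {s0, s1, s2, s3}
read a: {s0, s1, s2, s3, s4}
read a: {s0, s1, s2, s3, s4}
read b: {s1, s2, s3, s4}
read a: {s0, s1, s2, s3}
read a: {s0, s1, s2, s3, s4}
read a: {s0, s1, s2, s3, s4}
Final reachable set {s0, s1, s2, s3, s4} has 5 states.

5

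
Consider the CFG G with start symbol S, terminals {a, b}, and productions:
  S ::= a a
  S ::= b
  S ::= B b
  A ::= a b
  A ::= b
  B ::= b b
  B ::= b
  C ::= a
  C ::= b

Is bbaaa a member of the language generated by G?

no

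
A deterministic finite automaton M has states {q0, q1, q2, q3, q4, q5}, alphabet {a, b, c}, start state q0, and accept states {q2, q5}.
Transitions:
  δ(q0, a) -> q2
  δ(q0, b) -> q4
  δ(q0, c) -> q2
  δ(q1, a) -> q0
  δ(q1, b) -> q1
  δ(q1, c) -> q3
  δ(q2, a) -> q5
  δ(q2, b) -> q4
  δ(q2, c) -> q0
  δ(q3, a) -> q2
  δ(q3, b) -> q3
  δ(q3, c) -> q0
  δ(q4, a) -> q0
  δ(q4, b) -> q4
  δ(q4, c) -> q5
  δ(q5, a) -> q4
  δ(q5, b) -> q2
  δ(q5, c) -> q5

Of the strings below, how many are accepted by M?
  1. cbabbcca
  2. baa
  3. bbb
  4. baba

cbabbcca: rejected
baa: accepted
bbb: rejected
baba: rejected

1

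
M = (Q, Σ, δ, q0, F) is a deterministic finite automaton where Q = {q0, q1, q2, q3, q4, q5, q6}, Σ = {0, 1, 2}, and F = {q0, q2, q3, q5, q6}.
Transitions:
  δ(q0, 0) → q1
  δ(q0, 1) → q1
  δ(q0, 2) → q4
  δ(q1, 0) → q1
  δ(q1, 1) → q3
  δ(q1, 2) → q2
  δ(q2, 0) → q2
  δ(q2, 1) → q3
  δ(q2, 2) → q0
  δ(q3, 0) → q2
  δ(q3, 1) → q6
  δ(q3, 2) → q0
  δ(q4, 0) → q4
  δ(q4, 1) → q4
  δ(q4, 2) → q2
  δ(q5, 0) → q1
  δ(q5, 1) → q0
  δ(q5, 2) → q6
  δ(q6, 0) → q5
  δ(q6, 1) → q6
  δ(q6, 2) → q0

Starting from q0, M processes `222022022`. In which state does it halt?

q0

q0 --2--> q4
q4 --2--> q2
q2 --2--> q0
q0 --0--> q1
q1 --2--> q2
q2 --2--> q0
q0 --0--> q1
q1 --2--> q2
q2 --2--> q0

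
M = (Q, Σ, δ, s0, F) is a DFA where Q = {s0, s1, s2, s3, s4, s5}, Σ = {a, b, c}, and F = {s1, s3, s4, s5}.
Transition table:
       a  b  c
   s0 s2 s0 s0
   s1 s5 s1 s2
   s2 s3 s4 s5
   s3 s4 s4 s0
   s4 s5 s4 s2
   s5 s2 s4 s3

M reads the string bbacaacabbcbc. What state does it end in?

s2

s0 --b--> s0
s0 --b--> s0
s0 --a--> s2
s2 --c--> s5
s5 --a--> s2
s2 --a--> s3
s3 --c--> s0
s0 --a--> s2
s2 --b--> s4
s4 --b--> s4
s4 --c--> s2
s2 --b--> s4
s4 --c--> s2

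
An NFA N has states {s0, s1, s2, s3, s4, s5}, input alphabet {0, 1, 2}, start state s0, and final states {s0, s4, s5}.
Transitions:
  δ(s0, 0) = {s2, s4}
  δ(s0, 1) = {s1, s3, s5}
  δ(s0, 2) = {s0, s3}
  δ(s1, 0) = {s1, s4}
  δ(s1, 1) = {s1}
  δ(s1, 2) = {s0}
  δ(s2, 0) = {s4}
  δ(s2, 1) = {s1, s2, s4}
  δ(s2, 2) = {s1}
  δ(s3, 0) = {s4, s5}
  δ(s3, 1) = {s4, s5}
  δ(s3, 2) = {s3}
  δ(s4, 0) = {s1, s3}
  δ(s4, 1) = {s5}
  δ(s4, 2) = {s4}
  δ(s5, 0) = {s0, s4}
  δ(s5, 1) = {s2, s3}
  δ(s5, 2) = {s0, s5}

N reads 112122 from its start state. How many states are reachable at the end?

Start: {s0}
read 1: {s1, s3, s5}
read 1: {s1, s2, s3, s4, s5}
read 2: {s0, s1, s3, s4, s5}
read 1: {s1, s2, s3, s4, s5}
read 2: {s0, s1, s3, s4, s5}
read 2: {s0, s3, s4, s5}
Final reachable set {s0, s3, s4, s5} has 4 states.

4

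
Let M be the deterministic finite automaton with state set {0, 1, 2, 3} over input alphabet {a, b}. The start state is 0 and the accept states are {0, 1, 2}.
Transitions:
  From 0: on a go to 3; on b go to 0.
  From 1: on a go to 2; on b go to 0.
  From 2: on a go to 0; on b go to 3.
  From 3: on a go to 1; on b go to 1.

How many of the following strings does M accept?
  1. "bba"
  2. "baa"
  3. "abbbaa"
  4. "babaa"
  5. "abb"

"bba": rejected
"baa": accepted
"abbbaa": accepted
"babaa": accepted
"abb": accepted

4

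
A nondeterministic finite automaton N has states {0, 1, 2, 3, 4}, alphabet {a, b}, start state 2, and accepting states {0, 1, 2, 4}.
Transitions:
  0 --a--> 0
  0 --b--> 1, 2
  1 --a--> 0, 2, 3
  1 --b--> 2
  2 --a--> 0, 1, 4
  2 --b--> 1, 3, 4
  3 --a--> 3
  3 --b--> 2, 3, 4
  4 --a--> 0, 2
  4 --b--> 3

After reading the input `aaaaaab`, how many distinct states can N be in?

4

Start: {2}
read a: {0, 1, 4}
read a: {0, 2, 3}
read a: {0, 1, 3, 4}
read a: {0, 2, 3}
read a: {0, 1, 3, 4}
read a: {0, 2, 3}
read b: {1, 2, 3, 4}
Final reachable set {1, 2, 3, 4} has 4 states.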